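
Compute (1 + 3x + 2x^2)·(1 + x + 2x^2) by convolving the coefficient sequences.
Ascending coefficients: a = [1, 3, 2], b = [1, 1, 2]. c[0] = 1×1 = 1; c[1] = 1×1 + 3×1 = 4; c[2] = 1×2 + 3×1 + 2×1 = 7; c[3] = 3×2 + 2×1 = 8; c[4] = 2×2 = 4. Result coefficients: [1, 4, 7, 8, 4] → 1 + 4x + 7x^2 + 8x^3 + 4x^4

1 + 4x + 7x^2 + 8x^3 + 4x^4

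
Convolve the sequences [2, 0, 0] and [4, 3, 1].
y[0] = 2×4 = 8; y[1] = 2×3 + 0×4 = 6; y[2] = 2×1 + 0×3 + 0×4 = 2; y[3] = 0×1 + 0×3 = 0; y[4] = 0×1 = 0

[8, 6, 2, 0, 0]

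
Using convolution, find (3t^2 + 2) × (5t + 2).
Ascending coefficients: a = [2, 0, 3], b = [2, 5]. c[0] = 2×2 = 4; c[1] = 2×5 + 0×2 = 10; c[2] = 0×5 + 3×2 = 6; c[3] = 3×5 = 15. Result coefficients: [4, 10, 6, 15] → 15t^3 + 6t^2 + 10t + 4

15t^3 + 6t^2 + 10t + 4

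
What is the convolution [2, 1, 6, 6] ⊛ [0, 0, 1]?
y[0] = 2×0 = 0; y[1] = 2×0 + 1×0 = 0; y[2] = 2×1 + 1×0 + 6×0 = 2; y[3] = 1×1 + 6×0 + 6×0 = 1; y[4] = 6×1 + 6×0 = 6; y[5] = 6×1 = 6

[0, 0, 2, 1, 6, 6]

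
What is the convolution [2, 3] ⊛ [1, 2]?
y[0] = 2×1 = 2; y[1] = 2×2 + 3×1 = 7; y[2] = 3×2 = 6

[2, 7, 6]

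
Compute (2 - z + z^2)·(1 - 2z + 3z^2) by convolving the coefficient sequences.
Ascending coefficients: a = [2, -1, 1], b = [1, -2, 3]. c[0] = 2×1 = 2; c[1] = 2×-2 + -1×1 = -5; c[2] = 2×3 + -1×-2 + 1×1 = 9; c[3] = -1×3 + 1×-2 = -5; c[4] = 1×3 = 3. Result coefficients: [2, -5, 9, -5, 3] → 2 - 5z + 9z^2 - 5z^3 + 3z^4

2 - 5z + 9z^2 - 5z^3 + 3z^4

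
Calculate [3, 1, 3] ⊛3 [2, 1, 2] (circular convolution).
Use y[k] = Σ_j f[j]·g[(k-j) mod 3]. y[0] = 3×2 + 1×2 + 3×1 = 11; y[1] = 3×1 + 1×2 + 3×2 = 11; y[2] = 3×2 + 1×1 + 3×2 = 13. Result: [11, 11, 13]

[11, 11, 13]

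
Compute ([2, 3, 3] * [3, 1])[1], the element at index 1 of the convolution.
Use y[k] = Σ_i a[i]·b[k-i] at k=1. y[1] = 2×1 + 3×3 = 11

11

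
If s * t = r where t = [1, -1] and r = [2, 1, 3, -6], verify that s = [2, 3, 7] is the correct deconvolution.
Forward-compute [2, 3, 7] * [1, -1]: r[0] = 2×1 = 2; r[1] = 2×-1 + 3×1 = 1; r[2] = 3×-1 + 7×1 = 4; r[3] = 7×-1 = -7 → [2, 1, 4, -7]. Does not match given r = [2, 1, 3, -6].

Not verified. [2, 3, 7] * [1, -1] = [2, 1, 4, -7], which differs from [2, 1, 3, -6] at index 2.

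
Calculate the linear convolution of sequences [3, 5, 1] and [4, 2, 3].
y[0] = 3×4 = 12; y[1] = 3×2 + 5×4 = 26; y[2] = 3×3 + 5×2 + 1×4 = 23; y[3] = 5×3 + 1×2 = 17; y[4] = 1×3 = 3

[12, 26, 23, 17, 3]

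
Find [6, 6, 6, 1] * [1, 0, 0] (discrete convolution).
y[0] = 6×1 = 6; y[1] = 6×0 + 6×1 = 6; y[2] = 6×0 + 6×0 + 6×1 = 6; y[3] = 6×0 + 6×0 + 1×1 = 1; y[4] = 6×0 + 1×0 = 0; y[5] = 1×0 = 0

[6, 6, 6, 1, 0, 0]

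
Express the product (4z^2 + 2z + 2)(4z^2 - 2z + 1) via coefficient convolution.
Ascending coefficients: a = [2, 2, 4], b = [1, -2, 4]. c[0] = 2×1 = 2; c[1] = 2×-2 + 2×1 = -2; c[2] = 2×4 + 2×-2 + 4×1 = 8; c[3] = 2×4 + 4×-2 = 0; c[4] = 4×4 = 16. Result coefficients: [2, -2, 8, 0, 16] → 16z^4 + 8z^2 - 2z + 2

16z^4 + 8z^2 - 2z + 2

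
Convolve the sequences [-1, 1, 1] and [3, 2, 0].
y[0] = -1×3 = -3; y[1] = -1×2 + 1×3 = 1; y[2] = -1×0 + 1×2 + 1×3 = 5; y[3] = 1×0 + 1×2 = 2; y[4] = 1×0 = 0

[-3, 1, 5, 2, 0]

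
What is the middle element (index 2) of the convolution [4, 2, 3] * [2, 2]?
Use y[k] = Σ_i a[i]·b[k-i] at k=2. y[2] = 2×2 + 3×2 = 10

10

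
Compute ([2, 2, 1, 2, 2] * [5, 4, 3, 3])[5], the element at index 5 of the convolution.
Use y[k] = Σ_i a[i]·b[k-i] at k=5. y[5] = 1×3 + 2×3 + 2×4 = 17

17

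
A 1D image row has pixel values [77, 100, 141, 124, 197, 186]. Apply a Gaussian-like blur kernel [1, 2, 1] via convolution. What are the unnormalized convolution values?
Convolve image row [77, 100, 141, 124, 197, 186] with kernel [1, 2, 1]: y[0] = 77×1 = 77; y[1] = 77×2 + 100×1 = 254; y[2] = 77×1 + 100×2 + 141×1 = 418; y[3] = 100×1 + 141×2 + 124×1 = 506; y[4] = 141×1 + 124×2 + 197×1 = 586; y[5] = 124×1 + 197×2 + 186×1 = 704; y[6] = 197×1 + 186×2 = 569; y[7] = 186×1 = 186 → [77, 254, 418, 506, 586, 704, 569, 186]. Normalization factor = sum(kernel) = 4.

[77, 254, 418, 506, 586, 704, 569, 186]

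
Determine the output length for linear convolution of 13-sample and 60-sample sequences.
Linear/full convolution length: m + n - 1 = 13 + 60 - 1 = 72

72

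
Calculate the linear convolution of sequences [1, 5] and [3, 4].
y[0] = 1×3 = 3; y[1] = 1×4 + 5×3 = 19; y[2] = 5×4 = 20

[3, 19, 20]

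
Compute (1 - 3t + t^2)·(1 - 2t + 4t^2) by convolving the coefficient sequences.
Ascending coefficients: a = [1, -3, 1], b = [1, -2, 4]. c[0] = 1×1 = 1; c[1] = 1×-2 + -3×1 = -5; c[2] = 1×4 + -3×-2 + 1×1 = 11; c[3] = -3×4 + 1×-2 = -14; c[4] = 1×4 = 4. Result coefficients: [1, -5, 11, -14, 4] → 1 - 5t + 11t^2 - 14t^3 + 4t^4

1 - 5t + 11t^2 - 14t^3 + 4t^4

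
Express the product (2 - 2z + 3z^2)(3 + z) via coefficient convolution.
Ascending coefficients: a = [2, -2, 3], b = [3, 1]. c[0] = 2×3 = 6; c[1] = 2×1 + -2×3 = -4; c[2] = -2×1 + 3×3 = 7; c[3] = 3×1 = 3. Result coefficients: [6, -4, 7, 3] → 6 - 4z + 7z^2 + 3z^3

6 - 4z + 7z^2 + 3z^3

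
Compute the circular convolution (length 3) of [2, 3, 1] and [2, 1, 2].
Use y[k] = Σ_j u[j]·v[(k-j) mod 3]. y[0] = 2×2 + 3×2 + 1×1 = 11; y[1] = 2×1 + 3×2 + 1×2 = 10; y[2] = 2×2 + 3×1 + 1×2 = 9. Result: [11, 10, 9]

[11, 10, 9]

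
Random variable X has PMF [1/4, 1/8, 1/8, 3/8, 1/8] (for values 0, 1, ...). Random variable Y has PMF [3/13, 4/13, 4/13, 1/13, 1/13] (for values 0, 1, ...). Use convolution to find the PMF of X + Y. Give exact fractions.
P(X+Y=k) = Σ_i P(X=i)·P(Y=k-i) — a convolution of [1/4, 1/8, 1/8, 3/8, 1/8] and [3/13, 4/13, 4/13, 1/13, 1/13]. P(X+Y=0) = (1/4)×(3/13) = 3/52; P(X+Y=1) = (1/4)×(4/13) + (1/8)×(3/13) = 1/13 + 3/104 = 11/104; P(X+Y=2) = (1/4)×(4/13) + (1/8)×(4/13) + (1/8)×(3/13) = 1/13 + 1/26 + 3/104 = 15/104; P(X+Y=3) = (1/4)×(1/13) + (1/8)×(4/13) + (1/8)×(4/13) + (3/8)×(3/13) = 1/52 + 1/26 + 1/26 + 9/104 = 19/104; P(X+Y=4) = (1/4)×(1/13) + (1/8)×(1/13) + (1/8)×(4/13) + (3/8)×(4/13) + (1/8)×(3/13) = 1/52 + 1/104 + 1/26 + 3/26 + 3/104 = 11/52; P(X+Y=5) = (1/8)×(1/13) + (1/8)×(1/13) + (3/8)×(4/13) + (1/8)×(4/13) = 1/104 + 1/104 + 3/26 + 1/26 = 9/52; P(X+Y=6) = (1/8)×(1/13) + (3/8)×(1/13) + (1/8)×(4/13) = 1/104 + 3/104 + 1/26 = 1/13; P(X+Y=7) = (3/8)×(1/13) + (1/8)×(1/13) = 3/104 + 1/104 = 1/26; P(X+Y=8) = (1/8)×(1/13) = 1/104. PMF: [3/52, 11/104, 15/104, 19/104, 11/52, 9/52, 1/13, 1/26, 1/104] (sums to 1 ✓)

[3/52, 11/104, 15/104, 19/104, 11/52, 9/52, 1/13, 1/26, 1/104]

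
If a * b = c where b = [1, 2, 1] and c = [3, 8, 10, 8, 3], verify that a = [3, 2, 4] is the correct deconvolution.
Forward-compute [3, 2, 4] * [1, 2, 1]: c[0] = 3×1 = 3; c[1] = 3×2 + 2×1 = 8; c[2] = 3×1 + 2×2 + 4×1 = 11; c[3] = 2×1 + 4×2 = 10; c[4] = 4×1 = 4 → [3, 8, 11, 10, 4]. Does not match given c = [3, 8, 10, 8, 3].

Not verified. [3, 2, 4] * [1, 2, 1] = [3, 8, 11, 10, 4], which differs from [3, 8, 10, 8, 3] at index 2.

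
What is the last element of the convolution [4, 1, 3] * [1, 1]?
Use y[k] = Σ_i a[i]·b[k-i] at k=3. y[3] = 3×1 = 3

3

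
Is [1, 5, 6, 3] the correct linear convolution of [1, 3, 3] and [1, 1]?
Recompute linear convolution of [1, 3, 3] and [1, 1]: y[0] = 1×1 = 1; y[1] = 1×1 + 3×1 = 4; y[2] = 3×1 + 3×1 = 6; y[3] = 3×1 = 3 → [1, 4, 6, 3]. Compare to given [1, 5, 6, 3]: they differ at index 1: given 5, correct 4, so answer: No

No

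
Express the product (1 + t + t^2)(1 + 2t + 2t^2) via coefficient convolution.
Ascending coefficients: a = [1, 1, 1], b = [1, 2, 2]. c[0] = 1×1 = 1; c[1] = 1×2 + 1×1 = 3; c[2] = 1×2 + 1×2 + 1×1 = 5; c[3] = 1×2 + 1×2 = 4; c[4] = 1×2 = 2. Result coefficients: [1, 3, 5, 4, 2] → 1 + 3t + 5t^2 + 4t^3 + 2t^4

1 + 3t + 5t^2 + 4t^3 + 2t^4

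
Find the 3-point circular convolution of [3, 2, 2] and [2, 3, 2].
Use y[k] = Σ_j s[j]·t[(k-j) mod 3]. y[0] = 3×2 + 2×2 + 2×3 = 16; y[1] = 3×3 + 2×2 + 2×2 = 17; y[2] = 3×2 + 2×3 + 2×2 = 16. Result: [16, 17, 16]

[16, 17, 16]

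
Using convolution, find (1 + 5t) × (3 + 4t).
Ascending coefficients: a = [1, 5], b = [3, 4]. c[0] = 1×3 = 3; c[1] = 1×4 + 5×3 = 19; c[2] = 5×4 = 20. Result coefficients: [3, 19, 20] → 3 + 19t + 20t^2

3 + 19t + 20t^2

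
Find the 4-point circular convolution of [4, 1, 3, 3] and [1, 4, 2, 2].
Use y[k] = Σ_j s[j]·t[(k-j) mod 4]. y[0] = 4×1 + 1×2 + 3×2 + 3×4 = 24; y[1] = 4×4 + 1×1 + 3×2 + 3×2 = 29; y[2] = 4×2 + 1×4 + 3×1 + 3×2 = 21; y[3] = 4×2 + 1×2 + 3×4 + 3×1 = 25. Result: [24, 29, 21, 25]

[24, 29, 21, 25]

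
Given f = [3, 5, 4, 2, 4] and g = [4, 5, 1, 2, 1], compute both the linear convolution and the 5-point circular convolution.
Linear: y_lin[0] = 3×4 = 12; y_lin[1] = 3×5 + 5×4 = 35; y_lin[2] = 3×1 + 5×5 + 4×4 = 44; y_lin[3] = 3×2 + 5×1 + 4×5 + 2×4 = 39; y_lin[4] = 3×1 + 5×2 + 4×1 + 2×5 + 4×4 = 43; y_lin[5] = 5×1 + 4×2 + 2×1 + 4×5 = 35; y_lin[6] = 4×1 + 2×2 + 4×1 = 12; y_lin[7] = 2×1 + 4×2 = 10; y_lin[8] = 4×1 = 4 → [12, 35, 44, 39, 43, 35, 12, 10, 4]. Circular (length 5): y[0] = 3×4 + 5×1 + 4×2 + 2×1 + 4×5 = 47; y[1] = 3×5 + 5×4 + 4×1 + 2×2 + 4×1 = 47; y[2] = 3×1 + 5×5 + 4×4 + 2×1 + 4×2 = 54; y[3] = 3×2 + 5×1 + 4×5 + 2×4 + 4×1 = 43; y[4] = 3×1 + 5×2 + 4×1 + 2×5 + 4×4 = 43 → [47, 47, 54, 43, 43]

Linear: [12, 35, 44, 39, 43, 35, 12, 10, 4], Circular: [47, 47, 54, 43, 43]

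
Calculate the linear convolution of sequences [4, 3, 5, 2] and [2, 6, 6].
y[0] = 4×2 = 8; y[1] = 4×6 + 3×2 = 30; y[2] = 4×6 + 3×6 + 5×2 = 52; y[3] = 3×6 + 5×6 + 2×2 = 52; y[4] = 5×6 + 2×6 = 42; y[5] = 2×6 = 12

[8, 30, 52, 52, 42, 12]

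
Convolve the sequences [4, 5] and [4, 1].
y[0] = 4×4 = 16; y[1] = 4×1 + 5×4 = 24; y[2] = 5×1 = 5

[16, 24, 5]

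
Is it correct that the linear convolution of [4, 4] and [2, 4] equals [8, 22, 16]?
Recompute linear convolution of [4, 4] and [2, 4]: y[0] = 4×2 = 8; y[1] = 4×4 + 4×2 = 24; y[2] = 4×4 = 16 → [8, 24, 16]. Compare to given [8, 22, 16]: they differ at index 1: given 22, correct 24, so answer: No

No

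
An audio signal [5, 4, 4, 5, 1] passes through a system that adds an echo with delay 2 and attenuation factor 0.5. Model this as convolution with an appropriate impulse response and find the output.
Direct-path + delayed-attenuated-path model → impulse response h = [1, 0, 0.5] (1 at lag 0, 0.5 at lag 2). Output y[n] = x[n] + 0.5·x[n - 2] (with x[n] = 0 outside 0..4): y[0] = 5 + 0.5×0 = 5; y[1] = 4 + 0.5×0 = 4; y[2] = 4 + 0.5×5 = 6.5; y[3] = 5 + 0.5×4 = 7.0; y[4] = 1 + 0.5×4 = 3.0; y[5] = 0 + 0.5×5 = 2.5; y[6] = 0 + 0.5×1 = 0.5. So y = [5, 4, 6.5, 7.0, 3.0, 2.5, 0.5]

[5, 4, 6.5, 7.0, 3.0, 2.5, 0.5]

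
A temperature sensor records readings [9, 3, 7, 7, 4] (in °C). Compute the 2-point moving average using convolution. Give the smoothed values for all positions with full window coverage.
2-point moving average kernel = [1, 1]. Apply in 'valid' mode (full window coverage): avg[0] = (9 + 3) / 2 = 6.0; avg[1] = (3 + 7) / 2 = 5.0; avg[2] = (7 + 7) / 2 = 7.0; avg[3] = (7 + 4) / 2 = 5.5. Smoothed values: [6.0, 5.0, 7.0, 5.5]

[6.0, 5.0, 7.0, 5.5]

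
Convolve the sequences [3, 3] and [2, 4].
y[0] = 3×2 = 6; y[1] = 3×4 + 3×2 = 18; y[2] = 3×4 = 12

[6, 18, 12]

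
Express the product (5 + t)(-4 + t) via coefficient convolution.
Ascending coefficients: a = [5, 1], b = [-4, 1]. c[0] = 5×-4 = -20; c[1] = 5×1 + 1×-4 = 1; c[2] = 1×1 = 1. Result coefficients: [-20, 1, 1] → -20 + t + t^2

-20 + t + t^2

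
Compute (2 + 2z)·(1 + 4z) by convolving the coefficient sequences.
Ascending coefficients: a = [2, 2], b = [1, 4]. c[0] = 2×1 = 2; c[1] = 2×4 + 2×1 = 10; c[2] = 2×4 = 8. Result coefficients: [2, 10, 8] → 2 + 10z + 8z^2

2 + 10z + 8z^2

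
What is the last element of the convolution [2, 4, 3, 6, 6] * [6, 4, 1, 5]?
Use y[k] = Σ_i a[i]·b[k-i] at k=7. y[7] = 6×5 = 30

30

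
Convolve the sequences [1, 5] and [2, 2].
y[0] = 1×2 = 2; y[1] = 1×2 + 5×2 = 12; y[2] = 5×2 = 10

[2, 12, 10]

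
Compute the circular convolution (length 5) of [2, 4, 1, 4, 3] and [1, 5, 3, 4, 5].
Use y[k] = Σ_j a[j]·b[(k-j) mod 5]. y[0] = 2×1 + 4×5 + 1×4 + 4×3 + 3×5 = 53; y[1] = 2×5 + 4×1 + 1×5 + 4×4 + 3×3 = 44; y[2] = 2×3 + 4×5 + 1×1 + 4×5 + 3×4 = 59; y[3] = 2×4 + 4×3 + 1×5 + 4×1 + 3×5 = 44; y[4] = 2×5 + 4×4 + 1×3 + 4×5 + 3×1 = 52. Result: [53, 44, 59, 44, 52]

[53, 44, 59, 44, 52]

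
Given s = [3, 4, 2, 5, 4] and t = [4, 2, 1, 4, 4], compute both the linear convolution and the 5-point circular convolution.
Linear: y_lin[0] = 3×4 = 12; y_lin[1] = 3×2 + 4×4 = 22; y_lin[2] = 3×1 + 4×2 + 2×4 = 19; y_lin[3] = 3×4 + 4×1 + 2×2 + 5×4 = 40; y_lin[4] = 3×4 + 4×4 + 2×1 + 5×2 + 4×4 = 56; y_lin[5] = 4×4 + 2×4 + 5×1 + 4×2 = 37; y_lin[6] = 2×4 + 5×4 + 4×1 = 32; y_lin[7] = 5×4 + 4×4 = 36; y_lin[8] = 4×4 = 16 → [12, 22, 19, 40, 56, 37, 32, 36, 16]. Circular (length 5): y[0] = 3×4 + 4×4 + 2×4 + 5×1 + 4×2 = 49; y[1] = 3×2 + 4×4 + 2×4 + 5×4 + 4×1 = 54; y[2] = 3×1 + 4×2 + 2×4 + 5×4 + 4×4 = 55; y[3] = 3×4 + 4×1 + 2×2 + 5×4 + 4×4 = 56; y[4] = 3×4 + 4×4 + 2×1 + 5×2 + 4×4 = 56 → [49, 54, 55, 56, 56]

Linear: [12, 22, 19, 40, 56, 37, 32, 36, 16], Circular: [49, 54, 55, 56, 56]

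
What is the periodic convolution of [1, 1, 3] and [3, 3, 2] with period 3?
Use y[k] = Σ_j s[j]·t[(k-j) mod 3]. y[0] = 1×3 + 1×2 + 3×3 = 14; y[1] = 1×3 + 1×3 + 3×2 = 12; y[2] = 1×2 + 1×3 + 3×3 = 14. Result: [14, 12, 14]

[14, 12, 14]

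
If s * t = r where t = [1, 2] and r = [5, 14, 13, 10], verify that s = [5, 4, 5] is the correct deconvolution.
Forward-compute [5, 4, 5] * [1, 2]: r[0] = 5×1 = 5; r[1] = 5×2 + 4×1 = 14; r[2] = 4×2 + 5×1 = 13; r[3] = 5×2 = 10 → [5, 14, 13, 10]. Matches given r = [5, 14, 13, 10], so verified.

Verified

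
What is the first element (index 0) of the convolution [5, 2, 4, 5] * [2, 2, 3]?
Use y[k] = Σ_i a[i]·b[k-i] at k=0. y[0] = 5×2 = 10

10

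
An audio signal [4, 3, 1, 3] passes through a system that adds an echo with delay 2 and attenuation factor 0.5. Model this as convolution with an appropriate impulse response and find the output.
Direct-path + delayed-attenuated-path model → impulse response h = [1, 0, 0.5] (1 at lag 0, 0.5 at lag 2). Output y[n] = x[n] + 0.5·x[n - 2] (with x[n] = 0 outside 0..3): y[0] = 4 + 0.5×0 = 4; y[1] = 3 + 0.5×0 = 3; y[2] = 1 + 0.5×4 = 3.0; y[3] = 3 + 0.5×3 = 4.5; y[4] = 0 + 0.5×1 = 0.5; y[5] = 0 + 0.5×3 = 1.5. So y = [4, 3, 3.0, 4.5, 0.5, 1.5]

[4, 3, 3.0, 4.5, 0.5, 1.5]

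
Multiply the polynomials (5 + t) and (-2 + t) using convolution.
Ascending coefficients: a = [5, 1], b = [-2, 1]. c[0] = 5×-2 = -10; c[1] = 5×1 + 1×-2 = 3; c[2] = 1×1 = 1. Result coefficients: [-10, 3, 1] → -10 + 3t + t^2

-10 + 3t + t^2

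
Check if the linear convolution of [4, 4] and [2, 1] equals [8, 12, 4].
Recompute linear convolution of [4, 4] and [2, 1]: y[0] = 4×2 = 8; y[1] = 4×1 + 4×2 = 12; y[2] = 4×1 = 4 → [8, 12, 4]. Given [8, 12, 4] matches, so answer: Yes

Yes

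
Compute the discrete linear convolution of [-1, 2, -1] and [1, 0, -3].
y[0] = -1×1 = -1; y[1] = -1×0 + 2×1 = 2; y[2] = -1×-3 + 2×0 + -1×1 = 2; y[3] = 2×-3 + -1×0 = -6; y[4] = -1×-3 = 3

[-1, 2, 2, -6, 3]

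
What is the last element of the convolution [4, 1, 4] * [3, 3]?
Use y[k] = Σ_i a[i]·b[k-i] at k=3. y[3] = 4×3 = 12

12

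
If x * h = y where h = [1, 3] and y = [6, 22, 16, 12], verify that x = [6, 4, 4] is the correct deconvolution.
Forward-compute [6, 4, 4] * [1, 3]: y[0] = 6×1 = 6; y[1] = 6×3 + 4×1 = 22; y[2] = 4×3 + 4×1 = 16; y[3] = 4×3 = 12 → [6, 22, 16, 12]. Matches given y = [6, 22, 16, 12], so verified.

Verified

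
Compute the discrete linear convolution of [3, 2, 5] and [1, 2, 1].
y[0] = 3×1 = 3; y[1] = 3×2 + 2×1 = 8; y[2] = 3×1 + 2×2 + 5×1 = 12; y[3] = 2×1 + 5×2 = 12; y[4] = 5×1 = 5

[3, 8, 12, 12, 5]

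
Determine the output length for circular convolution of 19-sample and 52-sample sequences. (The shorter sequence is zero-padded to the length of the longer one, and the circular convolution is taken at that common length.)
Circular convolution (zero-padding the shorter input) has length max(m, n) = max(19, 52) = 52

52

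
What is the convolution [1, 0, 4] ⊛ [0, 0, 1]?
y[0] = 1×0 = 0; y[1] = 1×0 + 0×0 = 0; y[2] = 1×1 + 0×0 + 4×0 = 1; y[3] = 0×1 + 4×0 = 0; y[4] = 4×1 = 4

[0, 0, 1, 0, 4]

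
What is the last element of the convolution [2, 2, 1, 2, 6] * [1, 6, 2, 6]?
Use y[k] = Σ_i a[i]·b[k-i] at k=7. y[7] = 6×6 = 36

36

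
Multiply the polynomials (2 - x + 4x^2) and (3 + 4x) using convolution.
Ascending coefficients: a = [2, -1, 4], b = [3, 4]. c[0] = 2×3 = 6; c[1] = 2×4 + -1×3 = 5; c[2] = -1×4 + 4×3 = 8; c[3] = 4×4 = 16. Result coefficients: [6, 5, 8, 16] → 6 + 5x + 8x^2 + 16x^3

6 + 5x + 8x^2 + 16x^3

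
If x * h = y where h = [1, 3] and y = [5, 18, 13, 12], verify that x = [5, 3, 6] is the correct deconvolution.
Forward-compute [5, 3, 6] * [1, 3]: y[0] = 5×1 = 5; y[1] = 5×3 + 3×1 = 18; y[2] = 3×3 + 6×1 = 15; y[3] = 6×3 = 18 → [5, 18, 15, 18]. Does not match given y = [5, 18, 13, 12].

Not verified. [5, 3, 6] * [1, 3] = [5, 18, 15, 18], which differs from [5, 18, 13, 12] at index 2.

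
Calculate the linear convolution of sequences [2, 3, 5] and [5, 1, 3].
y[0] = 2×5 = 10; y[1] = 2×1 + 3×5 = 17; y[2] = 2×3 + 3×1 + 5×5 = 34; y[3] = 3×3 + 5×1 = 14; y[4] = 5×3 = 15

[10, 17, 34, 14, 15]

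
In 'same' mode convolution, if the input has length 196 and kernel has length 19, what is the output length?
'Same' mode returns an output with the same length as the input: 196

196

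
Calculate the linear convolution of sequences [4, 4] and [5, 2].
y[0] = 4×5 = 20; y[1] = 4×2 + 4×5 = 28; y[2] = 4×2 = 8

[20, 28, 8]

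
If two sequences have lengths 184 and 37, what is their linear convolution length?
Linear/full convolution length: m + n - 1 = 184 + 37 - 1 = 220

220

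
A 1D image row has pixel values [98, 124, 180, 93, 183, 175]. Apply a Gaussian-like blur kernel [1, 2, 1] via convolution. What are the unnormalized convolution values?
Convolve image row [98, 124, 180, 93, 183, 175] with kernel [1, 2, 1]: y[0] = 98×1 = 98; y[1] = 98×2 + 124×1 = 320; y[2] = 98×1 + 124×2 + 180×1 = 526; y[3] = 124×1 + 180×2 + 93×1 = 577; y[4] = 180×1 + 93×2 + 183×1 = 549; y[5] = 93×1 + 183×2 + 175×1 = 634; y[6] = 183×1 + 175×2 = 533; y[7] = 175×1 = 175 → [98, 320, 526, 577, 549, 634, 533, 175]. Normalization factor = sum(kernel) = 4.

[98, 320, 526, 577, 549, 634, 533, 175]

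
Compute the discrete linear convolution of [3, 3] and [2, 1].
y[0] = 3×2 = 6; y[1] = 3×1 + 3×2 = 9; y[2] = 3×1 = 3

[6, 9, 3]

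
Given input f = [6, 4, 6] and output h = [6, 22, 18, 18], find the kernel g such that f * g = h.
Output length 4 = len(f) + len(g) - 1 ⇒ len(g) = 2. Solve g forward using g[k] = (h[k] - Σ_{i≥1} f[i]·g[k-i]) / f[0]: g[0] = h[0] / f[0] = 6 / 6 = 1; g[1] = (h[1] - 4×1) / f[0] = (22 - 4×1) / 6 = 3. So g = [1, 3]. Forward-check [6, 4, 6] * [1, 3]: h[0] = 6×1 = 6; h[1] = 6×3 + 4×1 = 22; h[2] = 4×3 + 6×1 = 18; h[3] = 6×3 = 18 → [6, 22, 18, 18] ✓

[1, 3]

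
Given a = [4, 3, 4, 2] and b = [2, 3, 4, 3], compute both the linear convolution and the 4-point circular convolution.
Linear: y_lin[0] = 4×2 = 8; y_lin[1] = 4×3 + 3×2 = 18; y_lin[2] = 4×4 + 3×3 + 4×2 = 33; y_lin[3] = 4×3 + 3×4 + 4×3 + 2×2 = 40; y_lin[4] = 3×3 + 4×4 + 2×3 = 31; y_lin[5] = 4×3 + 2×4 = 20; y_lin[6] = 2×3 = 6 → [8, 18, 33, 40, 31, 20, 6]. Circular (length 4): y[0] = 4×2 + 3×3 + 4×4 + 2×3 = 39; y[1] = 4×3 + 3×2 + 4×3 + 2×4 = 38; y[2] = 4×4 + 3×3 + 4×2 + 2×3 = 39; y[3] = 4×3 + 3×4 + 4×3 + 2×2 = 40 → [39, 38, 39, 40]

Linear: [8, 18, 33, 40, 31, 20, 6], Circular: [39, 38, 39, 40]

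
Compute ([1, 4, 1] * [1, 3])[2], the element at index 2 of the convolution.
Use y[k] = Σ_i a[i]·b[k-i] at k=2. y[2] = 4×3 + 1×1 = 13

13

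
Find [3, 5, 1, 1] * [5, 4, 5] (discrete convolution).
y[0] = 3×5 = 15; y[1] = 3×4 + 5×5 = 37; y[2] = 3×5 + 5×4 + 1×5 = 40; y[3] = 5×5 + 1×4 + 1×5 = 34; y[4] = 1×5 + 1×4 = 9; y[5] = 1×5 = 5

[15, 37, 40, 34, 9, 5]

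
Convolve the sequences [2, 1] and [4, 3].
y[0] = 2×4 = 8; y[1] = 2×3 + 1×4 = 10; y[2] = 1×3 = 3

[8, 10, 3]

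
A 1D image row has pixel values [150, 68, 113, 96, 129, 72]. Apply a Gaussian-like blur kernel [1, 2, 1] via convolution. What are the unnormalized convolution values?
Convolve image row [150, 68, 113, 96, 129, 72] with kernel [1, 2, 1]: y[0] = 150×1 = 150; y[1] = 150×2 + 68×1 = 368; y[2] = 150×1 + 68×2 + 113×1 = 399; y[3] = 68×1 + 113×2 + 96×1 = 390; y[4] = 113×1 + 96×2 + 129×1 = 434; y[5] = 96×1 + 129×2 + 72×1 = 426; y[6] = 129×1 + 72×2 = 273; y[7] = 72×1 = 72 → [150, 368, 399, 390, 434, 426, 273, 72]. Normalization factor = sum(kernel) = 4.

[150, 368, 399, 390, 434, 426, 273, 72]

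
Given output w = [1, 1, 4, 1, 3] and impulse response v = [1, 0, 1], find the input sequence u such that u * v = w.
Deconvolve w=[1, 1, 4, 1, 3] by v=[1, 0, 1]. Since v[0]=1, solve forward: u[0] = w[0] / 1 = 1; u[1] = (w[1] - 1×0) / 1 = 1; u[2] = (w[2] - 1×0 - 1×1) / 1 = 3. So u = [1, 1, 3]. Check by forward convolution: w[0] = 1×1 = 1; w[1] = 1×0 + 1×1 = 1; w[2] = 1×1 + 1×0 + 3×1 = 4; w[3] = 1×1 + 3×0 = 1; w[4] = 3×1 = 3

[1, 1, 3]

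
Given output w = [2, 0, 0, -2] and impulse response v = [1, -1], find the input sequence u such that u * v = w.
Deconvolve w=[2, 0, 0, -2] by v=[1, -1]. Since v[0]=1, solve forward: u[0] = w[0] / 1 = 2; u[1] = (w[1] - 2×-1) / 1 = 2; u[2] = (w[2] - 2×-1) / 1 = 2. So u = [2, 2, 2]. Check by forward convolution: w[0] = 2×1 = 2; w[1] = 2×-1 + 2×1 = 0; w[2] = 2×-1 + 2×1 = 0; w[3] = 2×-1 = -2

[2, 2, 2]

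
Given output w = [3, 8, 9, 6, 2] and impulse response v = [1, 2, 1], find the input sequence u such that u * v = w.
Deconvolve w=[3, 8, 9, 6, 2] by v=[1, 2, 1]. Since v[0]=1, solve forward: u[0] = w[0] / 1 = 3; u[1] = (w[1] - 3×2) / 1 = 2; u[2] = (w[2] - 2×2 - 3×1) / 1 = 2. So u = [3, 2, 2]. Check by forward convolution: w[0] = 3×1 = 3; w[1] = 3×2 + 2×1 = 8; w[2] = 3×1 + 2×2 + 2×1 = 9; w[3] = 2×1 + 2×2 = 6; w[4] = 2×1 = 2

[3, 2, 2]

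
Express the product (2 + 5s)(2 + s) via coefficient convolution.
Ascending coefficients: a = [2, 5], b = [2, 1]. c[0] = 2×2 = 4; c[1] = 2×1 + 5×2 = 12; c[2] = 5×1 = 5. Result coefficients: [4, 12, 5] → 4 + 12s + 5s^2

4 + 12s + 5s^2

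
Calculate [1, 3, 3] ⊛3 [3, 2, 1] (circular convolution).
Use y[k] = Σ_j u[j]·v[(k-j) mod 3]. y[0] = 1×3 + 3×1 + 3×2 = 12; y[1] = 1×2 + 3×3 + 3×1 = 14; y[2] = 1×1 + 3×2 + 3×3 = 16. Result: [12, 14, 16]

[12, 14, 16]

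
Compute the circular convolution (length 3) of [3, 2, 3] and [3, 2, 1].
Use y[k] = Σ_j a[j]·b[(k-j) mod 3]. y[0] = 3×3 + 2×1 + 3×2 = 17; y[1] = 3×2 + 2×3 + 3×1 = 15; y[2] = 3×1 + 2×2 + 3×3 = 16. Result: [17, 15, 16]

[17, 15, 16]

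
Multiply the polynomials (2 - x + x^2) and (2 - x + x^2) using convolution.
Ascending coefficients: a = [2, -1, 1], b = [2, -1, 1]. c[0] = 2×2 = 4; c[1] = 2×-1 + -1×2 = -4; c[2] = 2×1 + -1×-1 + 1×2 = 5; c[3] = -1×1 + 1×-1 = -2; c[4] = 1×1 = 1. Result coefficients: [4, -4, 5, -2, 1] → 4 - 4x + 5x^2 - 2x^3 + x^4

4 - 4x + 5x^2 - 2x^3 + x^4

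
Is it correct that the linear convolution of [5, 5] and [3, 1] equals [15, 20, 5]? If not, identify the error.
Recompute linear convolution of [5, 5] and [3, 1]: y[0] = 5×3 = 15; y[1] = 5×1 + 5×3 = 20; y[2] = 5×1 = 5 → [15, 20, 5]. Given [15, 20, 5] matches, so answer: Yes

Yes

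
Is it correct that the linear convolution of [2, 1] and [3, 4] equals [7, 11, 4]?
Recompute linear convolution of [2, 1] and [3, 4]: y[0] = 2×3 = 6; y[1] = 2×4 + 1×3 = 11; y[2] = 1×4 = 4 → [6, 11, 4]. Compare to given [7, 11, 4]: they differ at index 0: given 7, correct 6, so answer: No

No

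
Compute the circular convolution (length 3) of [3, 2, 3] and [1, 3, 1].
Use y[k] = Σ_j x[j]·h[(k-j) mod 3]. y[0] = 3×1 + 2×1 + 3×3 = 14; y[1] = 3×3 + 2×1 + 3×1 = 14; y[2] = 3×1 + 2×3 + 3×1 = 12. Result: [14, 14, 12]

[14, 14, 12]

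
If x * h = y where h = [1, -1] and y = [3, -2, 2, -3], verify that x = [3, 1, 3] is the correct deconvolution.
Forward-compute [3, 1, 3] * [1, -1]: y[0] = 3×1 = 3; y[1] = 3×-1 + 1×1 = -2; y[2] = 1×-1 + 3×1 = 2; y[3] = 3×-1 = -3 → [3, -2, 2, -3]. Matches given y = [3, -2, 2, -3], so verified.

Verified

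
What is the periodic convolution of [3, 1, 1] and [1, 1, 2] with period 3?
Use y[k] = Σ_j x[j]·h[(k-j) mod 3]. y[0] = 3×1 + 1×2 + 1×1 = 6; y[1] = 3×1 + 1×1 + 1×2 = 6; y[2] = 3×2 + 1×1 + 1×1 = 8. Result: [6, 6, 8]

[6, 6, 8]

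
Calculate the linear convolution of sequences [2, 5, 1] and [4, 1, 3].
y[0] = 2×4 = 8; y[1] = 2×1 + 5×4 = 22; y[2] = 2×3 + 5×1 + 1×4 = 15; y[3] = 5×3 + 1×1 = 16; y[4] = 1×3 = 3

[8, 22, 15, 16, 3]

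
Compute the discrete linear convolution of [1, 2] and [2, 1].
y[0] = 1×2 = 2; y[1] = 1×1 + 2×2 = 5; y[2] = 2×1 = 2

[2, 5, 2]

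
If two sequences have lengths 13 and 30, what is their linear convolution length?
Linear/full convolution length: m + n - 1 = 13 + 30 - 1 = 42

42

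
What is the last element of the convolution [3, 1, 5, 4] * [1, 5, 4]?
Use y[k] = Σ_i a[i]·b[k-i] at k=5. y[5] = 4×4 = 16

16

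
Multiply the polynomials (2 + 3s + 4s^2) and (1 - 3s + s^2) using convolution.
Ascending coefficients: a = [2, 3, 4], b = [1, -3, 1]. c[0] = 2×1 = 2; c[1] = 2×-3 + 3×1 = -3; c[2] = 2×1 + 3×-3 + 4×1 = -3; c[3] = 3×1 + 4×-3 = -9; c[4] = 4×1 = 4. Result coefficients: [2, -3, -3, -9, 4] → 2 - 3s - 3s^2 - 9s^3 + 4s^4

2 - 3s - 3s^2 - 9s^3 + 4s^4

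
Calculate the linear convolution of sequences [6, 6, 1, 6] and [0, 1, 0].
y[0] = 6×0 = 0; y[1] = 6×1 + 6×0 = 6; y[2] = 6×0 + 6×1 + 1×0 = 6; y[3] = 6×0 + 1×1 + 6×0 = 1; y[4] = 1×0 + 6×1 = 6; y[5] = 6×0 = 0

[0, 6, 6, 1, 6, 0]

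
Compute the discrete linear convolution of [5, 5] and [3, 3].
y[0] = 5×3 = 15; y[1] = 5×3 + 5×3 = 30; y[2] = 5×3 = 15

[15, 30, 15]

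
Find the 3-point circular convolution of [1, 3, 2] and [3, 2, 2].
Use y[k] = Σ_j u[j]·v[(k-j) mod 3]. y[0] = 1×3 + 3×2 + 2×2 = 13; y[1] = 1×2 + 3×3 + 2×2 = 15; y[2] = 1×2 + 3×2 + 2×3 = 14. Result: [13, 15, 14]

[13, 15, 14]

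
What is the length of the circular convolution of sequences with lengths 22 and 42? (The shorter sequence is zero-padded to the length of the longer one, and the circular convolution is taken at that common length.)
Circular convolution (zero-padding the shorter input) has length max(m, n) = max(22, 42) = 42

42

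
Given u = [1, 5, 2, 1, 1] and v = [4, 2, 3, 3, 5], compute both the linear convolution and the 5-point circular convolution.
Linear: y_lin[0] = 1×4 = 4; y_lin[1] = 1×2 + 5×4 = 22; y_lin[2] = 1×3 + 5×2 + 2×4 = 21; y_lin[3] = 1×3 + 5×3 + 2×2 + 1×4 = 26; y_lin[4] = 1×5 + 5×3 + 2×3 + 1×2 + 1×4 = 32; y_lin[5] = 5×5 + 2×3 + 1×3 + 1×2 = 36; y_lin[6] = 2×5 + 1×3 + 1×3 = 16; y_lin[7] = 1×5 + 1×3 = 8; y_lin[8] = 1×5 = 5 → [4, 22, 21, 26, 32, 36, 16, 8, 5]. Circular (length 5): y[0] = 1×4 + 5×5 + 2×3 + 1×3 + 1×2 = 40; y[1] = 1×2 + 5×4 + 2×5 + 1×3 + 1×3 = 38; y[2] = 1×3 + 5×2 + 2×4 + 1×5 + 1×3 = 29; y[3] = 1×3 + 5×3 + 2×2 + 1×4 + 1×5 = 31; y[4] = 1×5 + 5×3 + 2×3 + 1×2 + 1×4 = 32 → [40, 38, 29, 31, 32]

Linear: [4, 22, 21, 26, 32, 36, 16, 8, 5], Circular: [40, 38, 29, 31, 32]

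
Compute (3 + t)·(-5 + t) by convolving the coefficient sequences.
Ascending coefficients: a = [3, 1], b = [-5, 1]. c[0] = 3×-5 = -15; c[1] = 3×1 + 1×-5 = -2; c[2] = 1×1 = 1. Result coefficients: [-15, -2, 1] → -15 - 2t + t^2

-15 - 2t + t^2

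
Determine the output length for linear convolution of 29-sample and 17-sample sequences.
Linear/full convolution length: m + n - 1 = 29 + 17 - 1 = 45

45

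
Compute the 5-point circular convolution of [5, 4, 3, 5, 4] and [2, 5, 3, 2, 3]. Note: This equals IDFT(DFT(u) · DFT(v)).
Either evaluate y[k] = Σ_j u[j]·v[(k-j) mod 5] directly, or use IDFT(DFT(u) · DFT(v)). y[0] = 5×2 + 4×3 + 3×2 + 5×3 + 4×5 = 63; y[1] = 5×5 + 4×2 + 3×3 + 5×2 + 4×3 = 64; y[2] = 5×3 + 4×5 + 3×2 + 5×3 + 4×2 = 64; y[3] = 5×2 + 4×3 + 3×5 + 5×2 + 4×3 = 59; y[4] = 5×3 + 4×2 + 3×3 + 5×5 + 4×2 = 65. Result: [63, 64, 64, 59, 65]

[63, 64, 64, 59, 65]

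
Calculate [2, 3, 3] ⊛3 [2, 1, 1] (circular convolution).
Use y[k] = Σ_j x[j]·h[(k-j) mod 3]. y[0] = 2×2 + 3×1 + 3×1 = 10; y[1] = 2×1 + 3×2 + 3×1 = 11; y[2] = 2×1 + 3×1 + 3×2 = 11. Result: [10, 11, 11]

[10, 11, 11]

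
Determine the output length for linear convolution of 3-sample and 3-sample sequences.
Linear/full convolution length: m + n - 1 = 3 + 3 - 1 = 5

5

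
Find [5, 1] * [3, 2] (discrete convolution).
y[0] = 5×3 = 15; y[1] = 5×2 + 1×3 = 13; y[2] = 1×2 = 2

[15, 13, 2]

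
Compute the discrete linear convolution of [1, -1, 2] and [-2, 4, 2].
y[0] = 1×-2 = -2; y[1] = 1×4 + -1×-2 = 6; y[2] = 1×2 + -1×4 + 2×-2 = -6; y[3] = -1×2 + 2×4 = 6; y[4] = 2×2 = 4

[-2, 6, -6, 6, 4]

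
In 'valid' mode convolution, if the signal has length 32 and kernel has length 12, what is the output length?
'Valid' mode counts only positions where the kernel fully overlaps the signal: m - n + 1 = 32 - 12 + 1 = 21

21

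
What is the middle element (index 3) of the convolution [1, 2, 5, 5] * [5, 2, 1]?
Use y[k] = Σ_i a[i]·b[k-i] at k=3. y[3] = 2×1 + 5×2 + 5×5 = 37

37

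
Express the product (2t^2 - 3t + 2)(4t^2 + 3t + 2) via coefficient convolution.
Ascending coefficients: a = [2, -3, 2], b = [2, 3, 4]. c[0] = 2×2 = 4; c[1] = 2×3 + -3×2 = 0; c[2] = 2×4 + -3×3 + 2×2 = 3; c[3] = -3×4 + 2×3 = -6; c[4] = 2×4 = 8. Result coefficients: [4, 0, 3, -6, 8] → 8t^4 - 6t^3 + 3t^2 + 4

8t^4 - 6t^3 + 3t^2 + 4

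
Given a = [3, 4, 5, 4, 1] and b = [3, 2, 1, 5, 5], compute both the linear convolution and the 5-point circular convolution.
Linear: y_lin[0] = 3×3 = 9; y_lin[1] = 3×2 + 4×3 = 18; y_lin[2] = 3×1 + 4×2 + 5×3 = 26; y_lin[3] = 3×5 + 4×1 + 5×2 + 4×3 = 41; y_lin[4] = 3×5 + 4×5 + 5×1 + 4×2 + 1×3 = 51; y_lin[5] = 4×5 + 5×5 + 4×1 + 1×2 = 51; y_lin[6] = 5×5 + 4×5 + 1×1 = 46; y_lin[7] = 4×5 + 1×5 = 25; y_lin[8] = 1×5 = 5 → [9, 18, 26, 41, 51, 51, 46, 25, 5]. Circular (length 5): y[0] = 3×3 + 4×5 + 5×5 + 4×1 + 1×2 = 60; y[1] = 3×2 + 4×3 + 5×5 + 4×5 + 1×1 = 64; y[2] = 3×1 + 4×2 + 5×3 + 4×5 + 1×5 = 51; y[3] = 3×5 + 4×1 + 5×2 + 4×3 + 1×5 = 46; y[4] = 3×5 + 4×5 + 5×1 + 4×2 + 1×3 = 51 → [60, 64, 51, 46, 51]

Linear: [9, 18, 26, 41, 51, 51, 46, 25, 5], Circular: [60, 64, 51, 46, 51]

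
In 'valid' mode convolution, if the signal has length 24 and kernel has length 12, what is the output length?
'Valid' mode counts only positions where the kernel fully overlaps the signal: m - n + 1 = 24 - 12 + 1 = 13

13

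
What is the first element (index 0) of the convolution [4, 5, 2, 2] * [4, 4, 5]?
Use y[k] = Σ_i a[i]·b[k-i] at k=0. y[0] = 4×4 = 16

16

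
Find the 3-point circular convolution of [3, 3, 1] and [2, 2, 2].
Use y[k] = Σ_j x[j]·h[(k-j) mod 3]. y[0] = 3×2 + 3×2 + 1×2 = 14; y[1] = 3×2 + 3×2 + 1×2 = 14; y[2] = 3×2 + 3×2 + 1×2 = 14. Result: [14, 14, 14]

[14, 14, 14]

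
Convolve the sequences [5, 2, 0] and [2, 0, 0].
y[0] = 5×2 = 10; y[1] = 5×0 + 2×2 = 4; y[2] = 5×0 + 2×0 + 0×2 = 0; y[3] = 2×0 + 0×0 = 0; y[4] = 0×0 = 0

[10, 4, 0, 0, 0]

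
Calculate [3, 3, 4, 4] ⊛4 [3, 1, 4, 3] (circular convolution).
Use y[k] = Σ_j u[j]·v[(k-j) mod 4]. y[0] = 3×3 + 3×3 + 4×4 + 4×1 = 38; y[1] = 3×1 + 3×3 + 4×3 + 4×4 = 40; y[2] = 3×4 + 3×1 + 4×3 + 4×3 = 39; y[3] = 3×3 + 3×4 + 4×1 + 4×3 = 37. Result: [38, 40, 39, 37]

[38, 40, 39, 37]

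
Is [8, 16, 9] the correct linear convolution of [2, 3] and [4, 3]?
Recompute linear convolution of [2, 3] and [4, 3]: y[0] = 2×4 = 8; y[1] = 2×3 + 3×4 = 18; y[2] = 3×3 = 9 → [8, 18, 9]. Compare to given [8, 16, 9]: they differ at index 1: given 16, correct 18, so answer: No

No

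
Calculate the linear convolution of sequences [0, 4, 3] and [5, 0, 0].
y[0] = 0×5 = 0; y[1] = 0×0 + 4×5 = 20; y[2] = 0×0 + 4×0 + 3×5 = 15; y[3] = 4×0 + 3×0 = 0; y[4] = 3×0 = 0

[0, 20, 15, 0, 0]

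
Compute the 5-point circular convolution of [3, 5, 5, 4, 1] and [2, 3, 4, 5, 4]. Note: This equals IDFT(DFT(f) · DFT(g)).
Either evaluate y[k] = Σ_j f[j]·g[(k-j) mod 5] directly, or use IDFT(DFT(f) · DFT(g)). y[0] = 3×2 + 5×4 + 5×5 + 4×4 + 1×3 = 70; y[1] = 3×3 + 5×2 + 5×4 + 4×5 + 1×4 = 63; y[2] = 3×4 + 5×3 + 5×2 + 4×4 + 1×5 = 58; y[3] = 3×5 + 5×4 + 5×3 + 4×2 + 1×4 = 62; y[4] = 3×4 + 5×5 + 5×4 + 4×3 + 1×2 = 71. Result: [70, 63, 58, 62, 71]

[70, 63, 58, 62, 71]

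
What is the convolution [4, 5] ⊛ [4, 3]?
y[0] = 4×4 = 16; y[1] = 4×3 + 5×4 = 32; y[2] = 5×3 = 15

[16, 32, 15]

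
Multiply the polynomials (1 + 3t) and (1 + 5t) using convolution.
Ascending coefficients: a = [1, 3], b = [1, 5]. c[0] = 1×1 = 1; c[1] = 1×5 + 3×1 = 8; c[2] = 3×5 = 15. Result coefficients: [1, 8, 15] → 1 + 8t + 15t^2

1 + 8t + 15t^2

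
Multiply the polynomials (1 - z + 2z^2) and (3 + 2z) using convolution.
Ascending coefficients: a = [1, -1, 2], b = [3, 2]. c[0] = 1×3 = 3; c[1] = 1×2 + -1×3 = -1; c[2] = -1×2 + 2×3 = 4; c[3] = 2×2 = 4. Result coefficients: [3, -1, 4, 4] → 3 - z + 4z^2 + 4z^3

3 - z + 4z^2 + 4z^3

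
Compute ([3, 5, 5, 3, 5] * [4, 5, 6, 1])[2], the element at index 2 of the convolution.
Use y[k] = Σ_i a[i]·b[k-i] at k=2. y[2] = 3×6 + 5×5 + 5×4 = 63

63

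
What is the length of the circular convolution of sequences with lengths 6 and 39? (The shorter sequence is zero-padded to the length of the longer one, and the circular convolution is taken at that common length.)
Circular convolution (zero-padding the shorter input) has length max(m, n) = max(6, 39) = 39

39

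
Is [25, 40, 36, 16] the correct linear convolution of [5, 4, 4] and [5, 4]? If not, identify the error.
Recompute linear convolution of [5, 4, 4] and [5, 4]: y[0] = 5×5 = 25; y[1] = 5×4 + 4×5 = 40; y[2] = 4×4 + 4×5 = 36; y[3] = 4×4 = 16 → [25, 40, 36, 16]. Given [25, 40, 36, 16] matches, so answer: Yes

Yes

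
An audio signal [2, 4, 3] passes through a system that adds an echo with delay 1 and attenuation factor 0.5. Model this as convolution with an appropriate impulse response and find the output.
Direct-path + delayed-attenuated-path model → impulse response h = [1, 0.5] (1 at lag 0, 0.5 at lag 1). Output y[n] = x[n] + 0.5·x[n - 1] (with x[n] = 0 outside 0..2): y[0] = 2 + 0.5×0 = 2; y[1] = 4 + 0.5×2 = 5.0; y[2] = 3 + 0.5×4 = 5.0; y[3] = 0 + 0.5×3 = 1.5. So y = [2, 5.0, 5.0, 1.5]

[2, 5.0, 5.0, 1.5]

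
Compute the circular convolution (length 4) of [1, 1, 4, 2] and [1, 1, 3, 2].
Use y[k] = Σ_j s[j]·t[(k-j) mod 4]. y[0] = 1×1 + 1×2 + 4×3 + 2×1 = 17; y[1] = 1×1 + 1×1 + 4×2 + 2×3 = 16; y[2] = 1×3 + 1×1 + 4×1 + 2×2 = 12; y[3] = 1×2 + 1×3 + 4×1 + 2×1 = 11. Result: [17, 16, 12, 11]

[17, 16, 12, 11]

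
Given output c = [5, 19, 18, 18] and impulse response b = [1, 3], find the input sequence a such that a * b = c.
Deconvolve c=[5, 19, 18, 18] by b=[1, 3]. Since b[0]=1, solve forward: a[0] = c[0] / 1 = 5; a[1] = (c[1] - 5×3) / 1 = 4; a[2] = (c[2] - 4×3) / 1 = 6. So a = [5, 4, 6]. Check by forward convolution: c[0] = 5×1 = 5; c[1] = 5×3 + 4×1 = 19; c[2] = 4×3 + 6×1 = 18; c[3] = 6×3 = 18

[5, 4, 6]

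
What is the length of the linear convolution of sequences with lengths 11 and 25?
Linear/full convolution length: m + n - 1 = 11 + 25 - 1 = 35

35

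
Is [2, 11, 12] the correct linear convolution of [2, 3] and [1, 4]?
Recompute linear convolution of [2, 3] and [1, 4]: y[0] = 2×1 = 2; y[1] = 2×4 + 3×1 = 11; y[2] = 3×4 = 12 → [2, 11, 12]. Given [2, 11, 12] matches, so answer: Yes

Yes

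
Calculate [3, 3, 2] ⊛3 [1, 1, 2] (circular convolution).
Use y[k] = Σ_j x[j]·h[(k-j) mod 3]. y[0] = 3×1 + 3×2 + 2×1 = 11; y[1] = 3×1 + 3×1 + 2×2 = 10; y[2] = 3×2 + 3×1 + 2×1 = 11. Result: [11, 10, 11]

[11, 10, 11]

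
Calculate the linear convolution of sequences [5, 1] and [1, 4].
y[0] = 5×1 = 5; y[1] = 5×4 + 1×1 = 21; y[2] = 1×4 = 4

[5, 21, 4]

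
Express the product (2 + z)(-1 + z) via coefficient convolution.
Ascending coefficients: a = [2, 1], b = [-1, 1]. c[0] = 2×-1 = -2; c[1] = 2×1 + 1×-1 = 1; c[2] = 1×1 = 1. Result coefficients: [-2, 1, 1] → -2 + z + z^2

-2 + z + z^2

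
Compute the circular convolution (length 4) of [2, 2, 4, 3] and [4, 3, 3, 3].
Use y[k] = Σ_j a[j]·b[(k-j) mod 4]. y[0] = 2×4 + 2×3 + 4×3 + 3×3 = 35; y[1] = 2×3 + 2×4 + 4×3 + 3×3 = 35; y[2] = 2×3 + 2×3 + 4×4 + 3×3 = 37; y[3] = 2×3 + 2×3 + 4×3 + 3×4 = 36. Result: [35, 35, 37, 36]

[35, 35, 37, 36]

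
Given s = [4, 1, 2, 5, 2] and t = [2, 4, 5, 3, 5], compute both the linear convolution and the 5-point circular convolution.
Linear: y_lin[0] = 4×2 = 8; y_lin[1] = 4×4 + 1×2 = 18; y_lin[2] = 4×5 + 1×4 + 2×2 = 28; y_lin[3] = 4×3 + 1×5 + 2×4 + 5×2 = 35; y_lin[4] = 4×5 + 1×3 + 2×5 + 5×4 + 2×2 = 57; y_lin[5] = 1×5 + 2×3 + 5×5 + 2×4 = 44; y_lin[6] = 2×5 + 5×3 + 2×5 = 35; y_lin[7] = 5×5 + 2×3 = 31; y_lin[8] = 2×5 = 10 → [8, 18, 28, 35, 57, 44, 35, 31, 10]. Circular (length 5): y[0] = 4×2 + 1×5 + 2×3 + 5×5 + 2×4 = 52; y[1] = 4×4 + 1×2 + 2×5 + 5×3 + 2×5 = 53; y[2] = 4×5 + 1×4 + 2×2 + 5×5 + 2×3 = 59; y[3] = 4×3 + 1×5 + 2×4 + 5×2 + 2×5 = 45; y[4] = 4×5 + 1×3 + 2×5 + 5×4 + 2×2 = 57 → [52, 53, 59, 45, 57]

Linear: [8, 18, 28, 35, 57, 44, 35, 31, 10], Circular: [52, 53, 59, 45, 57]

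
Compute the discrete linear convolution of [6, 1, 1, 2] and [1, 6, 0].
y[0] = 6×1 = 6; y[1] = 6×6 + 1×1 = 37; y[2] = 6×0 + 1×6 + 1×1 = 7; y[3] = 1×0 + 1×6 + 2×1 = 8; y[4] = 1×0 + 2×6 = 12; y[5] = 2×0 = 0

[6, 37, 7, 8, 12, 0]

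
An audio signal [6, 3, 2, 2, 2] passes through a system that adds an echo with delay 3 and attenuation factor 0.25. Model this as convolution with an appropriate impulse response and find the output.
Direct-path + delayed-attenuated-path model → impulse response h = [1, 0, 0, 0.25] (1 at lag 0, 0.25 at lag 3). Output y[n] = x[n] + 0.25·x[n - 3] (with x[n] = 0 outside 0..4): y[0] = 6 + 0.25×0 = 6; y[1] = 3 + 0.25×0 = 3; y[2] = 2 + 0.25×0 = 2; y[3] = 2 + 0.25×6 = 3.5; y[4] = 2 + 0.25×3 = 2.75; y[5] = 0 + 0.25×2 = 0.5; y[6] = 0 + 0.25×2 = 0.5; y[7] = 0 + 0.25×2 = 0.5. So y = [6, 3, 2, 3.5, 2.75, 0.5, 0.5, 0.5]

[6, 3, 2, 3.5, 2.75, 0.5, 0.5, 0.5]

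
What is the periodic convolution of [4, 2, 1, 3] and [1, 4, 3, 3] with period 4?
Use y[k] = Σ_j f[j]·g[(k-j) mod 4]. y[0] = 4×1 + 2×3 + 1×3 + 3×4 = 25; y[1] = 4×4 + 2×1 + 1×3 + 3×3 = 30; y[2] = 4×3 + 2×4 + 1×1 + 3×3 = 30; y[3] = 4×3 + 2×3 + 1×4 + 3×1 = 25. Result: [25, 30, 30, 25]

[25, 30, 30, 25]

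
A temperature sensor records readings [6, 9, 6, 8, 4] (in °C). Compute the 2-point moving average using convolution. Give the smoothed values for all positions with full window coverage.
2-point moving average kernel = [1, 1]. Apply in 'valid' mode (full window coverage): avg[0] = (6 + 9) / 2 = 7.5; avg[1] = (9 + 6) / 2 = 7.5; avg[2] = (6 + 8) / 2 = 7.0; avg[3] = (8 + 4) / 2 = 6.0. Smoothed values: [7.5, 7.5, 7.0, 6.0]

[7.5, 7.5, 7.0, 6.0]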